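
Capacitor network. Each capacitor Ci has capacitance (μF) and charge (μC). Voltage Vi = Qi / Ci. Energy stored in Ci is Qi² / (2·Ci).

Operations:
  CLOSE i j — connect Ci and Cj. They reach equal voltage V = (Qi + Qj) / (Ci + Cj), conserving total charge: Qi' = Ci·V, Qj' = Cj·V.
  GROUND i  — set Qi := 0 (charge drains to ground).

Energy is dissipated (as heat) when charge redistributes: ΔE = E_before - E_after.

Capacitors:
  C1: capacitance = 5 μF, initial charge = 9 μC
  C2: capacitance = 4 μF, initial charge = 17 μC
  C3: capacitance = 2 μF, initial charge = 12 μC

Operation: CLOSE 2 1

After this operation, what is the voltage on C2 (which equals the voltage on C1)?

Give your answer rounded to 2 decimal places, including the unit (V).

Answer: 2.89 V

Derivation:
Initial: C1(5μF, Q=9μC, V=1.80V), C2(4μF, Q=17μC, V=4.25V), C3(2μF, Q=12μC, V=6.00V)
Op 1: CLOSE 2-1: Q_total=26.00, C_total=9.00, V=2.89; Q2=11.56, Q1=14.44; dissipated=6.669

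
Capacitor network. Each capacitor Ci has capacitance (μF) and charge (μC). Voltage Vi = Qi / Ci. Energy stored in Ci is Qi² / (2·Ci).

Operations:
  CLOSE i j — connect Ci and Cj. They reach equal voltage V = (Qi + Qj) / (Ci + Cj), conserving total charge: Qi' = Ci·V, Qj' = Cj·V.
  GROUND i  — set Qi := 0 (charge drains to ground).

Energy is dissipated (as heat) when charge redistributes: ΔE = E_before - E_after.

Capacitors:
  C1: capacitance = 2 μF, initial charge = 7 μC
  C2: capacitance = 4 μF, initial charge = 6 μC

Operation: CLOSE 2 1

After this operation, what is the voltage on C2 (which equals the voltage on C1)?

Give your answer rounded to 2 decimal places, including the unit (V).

Answer: 2.17 V

Derivation:
Initial: C1(2μF, Q=7μC, V=3.50V), C2(4μF, Q=6μC, V=1.50V)
Op 1: CLOSE 2-1: Q_total=13.00, C_total=6.00, V=2.17; Q2=8.67, Q1=4.33; dissipated=2.667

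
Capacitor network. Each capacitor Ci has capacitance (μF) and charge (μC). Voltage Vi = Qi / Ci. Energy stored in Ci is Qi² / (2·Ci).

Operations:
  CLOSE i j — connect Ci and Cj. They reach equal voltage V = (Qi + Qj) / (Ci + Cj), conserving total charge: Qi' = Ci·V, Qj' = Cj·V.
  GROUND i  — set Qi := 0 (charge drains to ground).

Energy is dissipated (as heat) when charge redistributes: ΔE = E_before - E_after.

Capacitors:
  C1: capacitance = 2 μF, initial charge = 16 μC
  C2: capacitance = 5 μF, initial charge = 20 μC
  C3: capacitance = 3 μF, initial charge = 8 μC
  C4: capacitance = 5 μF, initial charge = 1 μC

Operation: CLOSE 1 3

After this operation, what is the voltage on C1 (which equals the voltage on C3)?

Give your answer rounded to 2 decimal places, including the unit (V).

Answer: 4.80 V

Derivation:
Initial: C1(2μF, Q=16μC, V=8.00V), C2(5μF, Q=20μC, V=4.00V), C3(3μF, Q=8μC, V=2.67V), C4(5μF, Q=1μC, V=0.20V)
Op 1: CLOSE 1-3: Q_total=24.00, C_total=5.00, V=4.80; Q1=9.60, Q3=14.40; dissipated=17.067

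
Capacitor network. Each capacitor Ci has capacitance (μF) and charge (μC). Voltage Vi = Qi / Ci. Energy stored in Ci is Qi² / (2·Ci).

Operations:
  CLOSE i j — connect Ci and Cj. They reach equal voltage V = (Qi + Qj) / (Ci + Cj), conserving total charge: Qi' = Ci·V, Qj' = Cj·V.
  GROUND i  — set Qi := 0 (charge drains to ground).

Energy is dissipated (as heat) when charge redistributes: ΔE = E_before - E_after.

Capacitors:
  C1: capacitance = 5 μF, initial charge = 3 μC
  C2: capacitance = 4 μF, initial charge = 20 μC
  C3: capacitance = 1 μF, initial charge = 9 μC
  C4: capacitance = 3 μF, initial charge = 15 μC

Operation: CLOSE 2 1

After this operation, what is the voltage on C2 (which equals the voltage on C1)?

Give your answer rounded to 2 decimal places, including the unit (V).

Initial: C1(5μF, Q=3μC, V=0.60V), C2(4μF, Q=20μC, V=5.00V), C3(1μF, Q=9μC, V=9.00V), C4(3μF, Q=15μC, V=5.00V)
Op 1: CLOSE 2-1: Q_total=23.00, C_total=9.00, V=2.56; Q2=10.22, Q1=12.78; dissipated=21.511

Answer: 2.56 V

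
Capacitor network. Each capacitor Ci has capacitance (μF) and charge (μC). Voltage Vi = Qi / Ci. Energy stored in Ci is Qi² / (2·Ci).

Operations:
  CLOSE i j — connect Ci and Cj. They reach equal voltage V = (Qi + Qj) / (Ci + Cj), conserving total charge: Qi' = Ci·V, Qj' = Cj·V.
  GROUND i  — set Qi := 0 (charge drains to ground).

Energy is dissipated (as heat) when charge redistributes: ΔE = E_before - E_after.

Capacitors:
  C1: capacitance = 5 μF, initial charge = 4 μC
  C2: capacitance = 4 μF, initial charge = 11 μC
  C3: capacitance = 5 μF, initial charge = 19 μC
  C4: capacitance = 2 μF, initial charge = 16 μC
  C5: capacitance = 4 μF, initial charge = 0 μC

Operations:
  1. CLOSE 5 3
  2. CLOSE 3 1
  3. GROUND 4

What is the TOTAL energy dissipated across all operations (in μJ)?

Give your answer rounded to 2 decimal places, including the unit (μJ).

Answer: 82.19 μJ

Derivation:
Initial: C1(5μF, Q=4μC, V=0.80V), C2(4μF, Q=11μC, V=2.75V), C3(5μF, Q=19μC, V=3.80V), C4(2μF, Q=16μC, V=8.00V), C5(4μF, Q=0μC, V=0.00V)
Op 1: CLOSE 5-3: Q_total=19.00, C_total=9.00, V=2.11; Q5=8.44, Q3=10.56; dissipated=16.044
Op 2: CLOSE 3-1: Q_total=14.56, C_total=10.00, V=1.46; Q3=7.28, Q1=7.28; dissipated=2.149
Op 3: GROUND 4: Q4=0; energy lost=64.000
Total dissipated: 82.193 μJ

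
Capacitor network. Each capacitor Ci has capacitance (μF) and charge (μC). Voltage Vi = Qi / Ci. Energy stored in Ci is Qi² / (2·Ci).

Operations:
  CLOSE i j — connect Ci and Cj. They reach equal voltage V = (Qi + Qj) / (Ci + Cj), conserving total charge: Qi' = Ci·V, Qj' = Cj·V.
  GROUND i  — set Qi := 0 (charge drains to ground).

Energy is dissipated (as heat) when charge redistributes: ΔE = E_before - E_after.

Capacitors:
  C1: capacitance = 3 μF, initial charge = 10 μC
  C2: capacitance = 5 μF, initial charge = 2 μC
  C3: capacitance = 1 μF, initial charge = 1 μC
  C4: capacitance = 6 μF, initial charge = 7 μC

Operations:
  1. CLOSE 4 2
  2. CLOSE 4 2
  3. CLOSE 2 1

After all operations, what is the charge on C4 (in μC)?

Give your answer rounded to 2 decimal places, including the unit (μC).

Initial: C1(3μF, Q=10μC, V=3.33V), C2(5μF, Q=2μC, V=0.40V), C3(1μF, Q=1μC, V=1.00V), C4(6μF, Q=7μC, V=1.17V)
Op 1: CLOSE 4-2: Q_total=9.00, C_total=11.00, V=0.82; Q4=4.91, Q2=4.09; dissipated=0.802
Op 2: CLOSE 4-2: Q_total=9.00, C_total=11.00, V=0.82; Q4=4.91, Q2=4.09; dissipated=0.000
Op 3: CLOSE 2-1: Q_total=14.09, C_total=8.00, V=1.76; Q2=8.81, Q1=5.28; dissipated=5.931
Final charges: Q1=5.28, Q2=8.81, Q3=1.00, Q4=4.91

Answer: 4.91 μC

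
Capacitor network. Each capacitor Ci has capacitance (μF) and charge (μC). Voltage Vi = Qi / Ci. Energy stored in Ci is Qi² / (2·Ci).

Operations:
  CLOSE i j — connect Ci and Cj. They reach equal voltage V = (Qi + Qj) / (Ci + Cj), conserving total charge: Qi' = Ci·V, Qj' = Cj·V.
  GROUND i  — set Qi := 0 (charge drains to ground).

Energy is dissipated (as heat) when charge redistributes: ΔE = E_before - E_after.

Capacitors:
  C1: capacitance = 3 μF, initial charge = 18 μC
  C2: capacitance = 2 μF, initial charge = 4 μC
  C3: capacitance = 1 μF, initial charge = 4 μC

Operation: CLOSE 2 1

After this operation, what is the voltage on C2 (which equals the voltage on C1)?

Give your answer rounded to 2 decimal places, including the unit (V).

Answer: 4.40 V

Derivation:
Initial: C1(3μF, Q=18μC, V=6.00V), C2(2μF, Q=4μC, V=2.00V), C3(1μF, Q=4μC, V=4.00V)
Op 1: CLOSE 2-1: Q_total=22.00, C_total=5.00, V=4.40; Q2=8.80, Q1=13.20; dissipated=9.600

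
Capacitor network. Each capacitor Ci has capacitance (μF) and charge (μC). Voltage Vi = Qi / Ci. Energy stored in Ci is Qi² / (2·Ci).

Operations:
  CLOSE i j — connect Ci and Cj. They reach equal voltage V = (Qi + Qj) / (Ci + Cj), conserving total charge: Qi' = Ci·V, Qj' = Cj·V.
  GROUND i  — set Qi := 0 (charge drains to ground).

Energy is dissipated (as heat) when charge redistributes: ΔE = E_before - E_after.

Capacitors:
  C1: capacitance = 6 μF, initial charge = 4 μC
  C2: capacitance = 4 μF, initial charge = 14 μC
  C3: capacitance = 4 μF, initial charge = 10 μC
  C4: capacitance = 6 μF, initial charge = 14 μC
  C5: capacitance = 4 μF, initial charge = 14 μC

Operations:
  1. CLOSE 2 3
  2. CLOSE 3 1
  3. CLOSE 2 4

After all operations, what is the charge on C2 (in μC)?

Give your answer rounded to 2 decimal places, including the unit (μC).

Answer: 10.40 μC

Derivation:
Initial: C1(6μF, Q=4μC, V=0.67V), C2(4μF, Q=14μC, V=3.50V), C3(4μF, Q=10μC, V=2.50V), C4(6μF, Q=14μC, V=2.33V), C5(4μF, Q=14μC, V=3.50V)
Op 1: CLOSE 2-3: Q_total=24.00, C_total=8.00, V=3.00; Q2=12.00, Q3=12.00; dissipated=1.000
Op 2: CLOSE 3-1: Q_total=16.00, C_total=10.00, V=1.60; Q3=6.40, Q1=9.60; dissipated=6.533
Op 3: CLOSE 2-4: Q_total=26.00, C_total=10.00, V=2.60; Q2=10.40, Q4=15.60; dissipated=0.533
Final charges: Q1=9.60, Q2=10.40, Q3=6.40, Q4=15.60, Q5=14.00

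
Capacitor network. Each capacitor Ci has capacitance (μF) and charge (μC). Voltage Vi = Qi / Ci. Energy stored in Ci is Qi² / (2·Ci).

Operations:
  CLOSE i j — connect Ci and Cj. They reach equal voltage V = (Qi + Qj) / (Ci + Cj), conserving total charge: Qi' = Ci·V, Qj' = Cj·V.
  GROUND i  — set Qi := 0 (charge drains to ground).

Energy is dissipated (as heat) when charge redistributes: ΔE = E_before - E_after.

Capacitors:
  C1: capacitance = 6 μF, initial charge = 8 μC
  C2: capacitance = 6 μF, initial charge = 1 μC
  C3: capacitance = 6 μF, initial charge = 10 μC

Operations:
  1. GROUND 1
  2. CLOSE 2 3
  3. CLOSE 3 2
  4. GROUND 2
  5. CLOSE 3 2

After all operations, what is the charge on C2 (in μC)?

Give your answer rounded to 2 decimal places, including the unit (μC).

Initial: C1(6μF, Q=8μC, V=1.33V), C2(6μF, Q=1μC, V=0.17V), C3(6μF, Q=10μC, V=1.67V)
Op 1: GROUND 1: Q1=0; energy lost=5.333
Op 2: CLOSE 2-3: Q_total=11.00, C_total=12.00, V=0.92; Q2=5.50, Q3=5.50; dissipated=3.375
Op 3: CLOSE 3-2: Q_total=11.00, C_total=12.00, V=0.92; Q3=5.50, Q2=5.50; dissipated=0.000
Op 4: GROUND 2: Q2=0; energy lost=2.521
Op 5: CLOSE 3-2: Q_total=5.50, C_total=12.00, V=0.46; Q3=2.75, Q2=2.75; dissipated=1.260
Final charges: Q1=0.00, Q2=2.75, Q3=2.75

Answer: 2.75 μC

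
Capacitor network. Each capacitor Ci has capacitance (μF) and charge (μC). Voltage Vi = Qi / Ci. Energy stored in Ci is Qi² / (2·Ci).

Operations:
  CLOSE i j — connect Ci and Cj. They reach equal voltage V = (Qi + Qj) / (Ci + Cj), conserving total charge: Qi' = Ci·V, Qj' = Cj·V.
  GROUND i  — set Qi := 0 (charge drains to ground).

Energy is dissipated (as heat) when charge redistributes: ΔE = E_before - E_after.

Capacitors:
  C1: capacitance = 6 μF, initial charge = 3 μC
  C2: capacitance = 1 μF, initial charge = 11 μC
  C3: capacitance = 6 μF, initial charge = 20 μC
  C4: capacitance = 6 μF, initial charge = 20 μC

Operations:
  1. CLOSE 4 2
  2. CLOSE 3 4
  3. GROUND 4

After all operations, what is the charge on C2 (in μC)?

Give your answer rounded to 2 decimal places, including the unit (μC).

Answer: 4.43 μC

Derivation:
Initial: C1(6μF, Q=3μC, V=0.50V), C2(1μF, Q=11μC, V=11.00V), C3(6μF, Q=20μC, V=3.33V), C4(6μF, Q=20μC, V=3.33V)
Op 1: CLOSE 4-2: Q_total=31.00, C_total=7.00, V=4.43; Q4=26.57, Q2=4.43; dissipated=25.190
Op 2: CLOSE 3-4: Q_total=46.57, C_total=12.00, V=3.88; Q3=23.29, Q4=23.29; dissipated=1.799
Op 3: GROUND 4: Q4=0; energy lost=45.185
Final charges: Q1=3.00, Q2=4.43, Q3=23.29, Q4=0.00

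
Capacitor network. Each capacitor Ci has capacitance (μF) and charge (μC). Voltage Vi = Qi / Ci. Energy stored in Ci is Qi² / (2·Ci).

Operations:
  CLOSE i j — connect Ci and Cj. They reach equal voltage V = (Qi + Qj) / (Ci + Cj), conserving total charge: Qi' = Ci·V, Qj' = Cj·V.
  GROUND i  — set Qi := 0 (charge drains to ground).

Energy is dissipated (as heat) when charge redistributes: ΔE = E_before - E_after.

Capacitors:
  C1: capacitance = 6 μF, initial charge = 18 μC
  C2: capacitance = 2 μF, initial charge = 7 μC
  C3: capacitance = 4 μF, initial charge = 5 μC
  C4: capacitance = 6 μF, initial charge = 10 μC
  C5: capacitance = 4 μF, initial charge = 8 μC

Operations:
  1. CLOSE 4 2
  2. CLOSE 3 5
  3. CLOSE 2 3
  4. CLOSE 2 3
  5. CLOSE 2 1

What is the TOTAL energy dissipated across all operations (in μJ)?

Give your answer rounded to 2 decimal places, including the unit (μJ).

Answer: 4.35 μJ

Derivation:
Initial: C1(6μF, Q=18μC, V=3.00V), C2(2μF, Q=7μC, V=3.50V), C3(4μF, Q=5μC, V=1.25V), C4(6μF, Q=10μC, V=1.67V), C5(4μF, Q=8μC, V=2.00V)
Op 1: CLOSE 4-2: Q_total=17.00, C_total=8.00, V=2.12; Q4=12.75, Q2=4.25; dissipated=2.521
Op 2: CLOSE 3-5: Q_total=13.00, C_total=8.00, V=1.62; Q3=6.50, Q5=6.50; dissipated=0.562
Op 3: CLOSE 2-3: Q_total=10.75, C_total=6.00, V=1.79; Q2=3.58, Q3=7.17; dissipated=0.167
Op 4: CLOSE 2-3: Q_total=10.75, C_total=6.00, V=1.79; Q2=3.58, Q3=7.17; dissipated=0.000
Op 5: CLOSE 2-1: Q_total=21.58, C_total=8.00, V=2.70; Q2=5.40, Q1=16.19; dissipated=1.095
Total dissipated: 4.345 μJ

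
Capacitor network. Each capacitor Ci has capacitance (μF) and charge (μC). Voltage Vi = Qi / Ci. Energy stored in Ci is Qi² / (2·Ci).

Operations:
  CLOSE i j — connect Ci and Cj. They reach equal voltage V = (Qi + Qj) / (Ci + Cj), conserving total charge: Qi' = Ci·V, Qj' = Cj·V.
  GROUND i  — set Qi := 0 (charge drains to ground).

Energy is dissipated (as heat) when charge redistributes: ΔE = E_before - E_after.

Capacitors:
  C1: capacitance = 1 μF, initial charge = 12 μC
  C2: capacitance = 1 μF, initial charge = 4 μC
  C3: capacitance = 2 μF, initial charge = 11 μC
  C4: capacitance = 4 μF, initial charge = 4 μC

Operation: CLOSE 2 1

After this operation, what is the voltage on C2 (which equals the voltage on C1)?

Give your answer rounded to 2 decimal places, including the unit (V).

Initial: C1(1μF, Q=12μC, V=12.00V), C2(1μF, Q=4μC, V=4.00V), C3(2μF, Q=11μC, V=5.50V), C4(4μF, Q=4μC, V=1.00V)
Op 1: CLOSE 2-1: Q_total=16.00, C_total=2.00, V=8.00; Q2=8.00, Q1=8.00; dissipated=16.000

Answer: 8.00 V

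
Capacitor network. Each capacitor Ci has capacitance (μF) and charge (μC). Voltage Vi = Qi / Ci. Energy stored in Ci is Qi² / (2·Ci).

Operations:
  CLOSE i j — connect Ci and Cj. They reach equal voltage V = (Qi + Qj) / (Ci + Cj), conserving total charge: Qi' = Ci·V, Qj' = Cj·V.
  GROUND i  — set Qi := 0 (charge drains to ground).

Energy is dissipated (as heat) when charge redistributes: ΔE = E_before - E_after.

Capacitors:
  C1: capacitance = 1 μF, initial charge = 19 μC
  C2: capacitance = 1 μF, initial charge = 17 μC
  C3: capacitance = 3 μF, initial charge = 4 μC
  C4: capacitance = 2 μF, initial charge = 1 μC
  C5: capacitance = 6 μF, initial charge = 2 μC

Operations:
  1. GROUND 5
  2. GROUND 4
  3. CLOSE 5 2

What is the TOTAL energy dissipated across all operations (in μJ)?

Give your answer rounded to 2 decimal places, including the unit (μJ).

Answer: 124.44 μJ

Derivation:
Initial: C1(1μF, Q=19μC, V=19.00V), C2(1μF, Q=17μC, V=17.00V), C3(3μF, Q=4μC, V=1.33V), C4(2μF, Q=1μC, V=0.50V), C5(6μF, Q=2μC, V=0.33V)
Op 1: GROUND 5: Q5=0; energy lost=0.333
Op 2: GROUND 4: Q4=0; energy lost=0.250
Op 3: CLOSE 5-2: Q_total=17.00, C_total=7.00, V=2.43; Q5=14.57, Q2=2.43; dissipated=123.857
Total dissipated: 124.440 μJ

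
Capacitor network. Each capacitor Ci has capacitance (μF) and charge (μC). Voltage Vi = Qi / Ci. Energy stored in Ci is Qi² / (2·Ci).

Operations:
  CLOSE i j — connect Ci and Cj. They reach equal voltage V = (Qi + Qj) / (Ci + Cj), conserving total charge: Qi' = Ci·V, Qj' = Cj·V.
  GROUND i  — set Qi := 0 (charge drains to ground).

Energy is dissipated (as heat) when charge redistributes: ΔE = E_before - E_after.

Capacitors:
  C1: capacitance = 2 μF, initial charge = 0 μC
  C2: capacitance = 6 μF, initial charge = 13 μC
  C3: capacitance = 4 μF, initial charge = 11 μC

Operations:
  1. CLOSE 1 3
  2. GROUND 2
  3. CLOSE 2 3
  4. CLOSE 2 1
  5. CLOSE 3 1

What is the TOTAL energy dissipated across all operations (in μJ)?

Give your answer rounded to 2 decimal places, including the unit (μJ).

Initial: C1(2μF, Q=0μC, V=0.00V), C2(6μF, Q=13μC, V=2.17V), C3(4μF, Q=11μC, V=2.75V)
Op 1: CLOSE 1-3: Q_total=11.00, C_total=6.00, V=1.83; Q1=3.67, Q3=7.33; dissipated=5.042
Op 2: GROUND 2: Q2=0; energy lost=14.083
Op 3: CLOSE 2-3: Q_total=7.33, C_total=10.00, V=0.73; Q2=4.40, Q3=2.93; dissipated=4.033
Op 4: CLOSE 2-1: Q_total=8.07, C_total=8.00, V=1.01; Q2=6.05, Q1=2.02; dissipated=0.907
Op 5: CLOSE 3-1: Q_total=4.95, C_total=6.00, V=0.82; Q3=3.30, Q1=1.65; dissipated=0.050
Total dissipated: 24.116 μJ

Answer: 24.12 μJ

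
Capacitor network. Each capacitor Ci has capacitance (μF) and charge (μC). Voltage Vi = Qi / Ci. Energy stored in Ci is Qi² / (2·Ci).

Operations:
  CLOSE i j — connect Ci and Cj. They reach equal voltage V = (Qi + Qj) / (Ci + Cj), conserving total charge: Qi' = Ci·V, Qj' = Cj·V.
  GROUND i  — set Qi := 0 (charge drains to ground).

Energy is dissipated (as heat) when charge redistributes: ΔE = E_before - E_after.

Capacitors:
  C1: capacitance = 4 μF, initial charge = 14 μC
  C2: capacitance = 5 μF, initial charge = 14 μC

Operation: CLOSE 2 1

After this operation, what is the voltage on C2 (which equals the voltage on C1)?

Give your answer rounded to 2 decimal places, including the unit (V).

Initial: C1(4μF, Q=14μC, V=3.50V), C2(5μF, Q=14μC, V=2.80V)
Op 1: CLOSE 2-1: Q_total=28.00, C_total=9.00, V=3.11; Q2=15.56, Q1=12.44; dissipated=0.544

Answer: 3.11 V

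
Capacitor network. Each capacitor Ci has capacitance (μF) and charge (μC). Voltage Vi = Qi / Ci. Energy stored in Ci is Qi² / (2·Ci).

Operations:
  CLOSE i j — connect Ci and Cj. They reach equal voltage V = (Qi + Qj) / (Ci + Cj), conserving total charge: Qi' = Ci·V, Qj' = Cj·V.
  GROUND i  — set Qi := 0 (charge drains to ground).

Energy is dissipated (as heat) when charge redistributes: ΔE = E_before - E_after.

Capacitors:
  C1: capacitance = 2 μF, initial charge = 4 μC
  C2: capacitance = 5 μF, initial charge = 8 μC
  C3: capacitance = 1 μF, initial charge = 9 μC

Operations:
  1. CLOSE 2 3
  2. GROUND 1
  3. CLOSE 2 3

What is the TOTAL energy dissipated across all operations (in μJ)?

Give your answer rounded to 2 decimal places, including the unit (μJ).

Answer: 26.82 μJ

Derivation:
Initial: C1(2μF, Q=4μC, V=2.00V), C2(5μF, Q=8μC, V=1.60V), C3(1μF, Q=9μC, V=9.00V)
Op 1: CLOSE 2-3: Q_total=17.00, C_total=6.00, V=2.83; Q2=14.17, Q3=2.83; dissipated=22.817
Op 2: GROUND 1: Q1=0; energy lost=4.000
Op 3: CLOSE 2-3: Q_total=17.00, C_total=6.00, V=2.83; Q2=14.17, Q3=2.83; dissipated=0.000
Total dissipated: 26.817 μJ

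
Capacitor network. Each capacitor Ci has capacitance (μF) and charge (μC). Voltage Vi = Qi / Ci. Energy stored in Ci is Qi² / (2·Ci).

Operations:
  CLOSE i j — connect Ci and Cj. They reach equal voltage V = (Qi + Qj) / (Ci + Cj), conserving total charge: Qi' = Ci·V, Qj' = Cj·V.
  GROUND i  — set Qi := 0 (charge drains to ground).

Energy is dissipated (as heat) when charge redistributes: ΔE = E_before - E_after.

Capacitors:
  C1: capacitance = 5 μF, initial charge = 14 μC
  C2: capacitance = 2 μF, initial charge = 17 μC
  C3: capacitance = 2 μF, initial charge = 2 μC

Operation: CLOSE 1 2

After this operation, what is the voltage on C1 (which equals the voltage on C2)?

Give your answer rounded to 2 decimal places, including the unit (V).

Answer: 4.43 V

Derivation:
Initial: C1(5μF, Q=14μC, V=2.80V), C2(2μF, Q=17μC, V=8.50V), C3(2μF, Q=2μC, V=1.00V)
Op 1: CLOSE 1-2: Q_total=31.00, C_total=7.00, V=4.43; Q1=22.14, Q2=8.86; dissipated=23.207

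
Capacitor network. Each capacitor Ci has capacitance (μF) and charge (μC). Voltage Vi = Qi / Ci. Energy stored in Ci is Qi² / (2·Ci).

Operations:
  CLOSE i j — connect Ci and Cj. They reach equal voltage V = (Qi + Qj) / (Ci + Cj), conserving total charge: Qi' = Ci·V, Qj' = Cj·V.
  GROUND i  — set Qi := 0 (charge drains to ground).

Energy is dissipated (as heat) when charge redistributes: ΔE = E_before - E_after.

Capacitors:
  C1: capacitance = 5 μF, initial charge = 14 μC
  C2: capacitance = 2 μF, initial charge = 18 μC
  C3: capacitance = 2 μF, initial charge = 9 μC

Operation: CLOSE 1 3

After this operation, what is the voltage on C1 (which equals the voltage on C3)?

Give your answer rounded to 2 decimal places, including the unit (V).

Answer: 3.29 V

Derivation:
Initial: C1(5μF, Q=14μC, V=2.80V), C2(2μF, Q=18μC, V=9.00V), C3(2μF, Q=9μC, V=4.50V)
Op 1: CLOSE 1-3: Q_total=23.00, C_total=7.00, V=3.29; Q1=16.43, Q3=6.57; dissipated=2.064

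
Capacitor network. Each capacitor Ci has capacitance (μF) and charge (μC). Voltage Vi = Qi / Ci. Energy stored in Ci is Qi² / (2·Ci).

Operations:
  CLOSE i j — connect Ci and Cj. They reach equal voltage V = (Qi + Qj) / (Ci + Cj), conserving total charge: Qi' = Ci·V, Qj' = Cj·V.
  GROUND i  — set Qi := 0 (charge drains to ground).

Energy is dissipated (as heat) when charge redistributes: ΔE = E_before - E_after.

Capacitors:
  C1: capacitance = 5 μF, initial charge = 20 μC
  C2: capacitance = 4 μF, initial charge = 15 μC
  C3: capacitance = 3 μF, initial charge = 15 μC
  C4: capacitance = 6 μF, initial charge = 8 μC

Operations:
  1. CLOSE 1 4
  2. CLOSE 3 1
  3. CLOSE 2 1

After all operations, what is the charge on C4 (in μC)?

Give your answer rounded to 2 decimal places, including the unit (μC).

Answer: 15.27 μC

Derivation:
Initial: C1(5μF, Q=20μC, V=4.00V), C2(4μF, Q=15μC, V=3.75V), C3(3μF, Q=15μC, V=5.00V), C4(6μF, Q=8μC, V=1.33V)
Op 1: CLOSE 1-4: Q_total=28.00, C_total=11.00, V=2.55; Q1=12.73, Q4=15.27; dissipated=9.697
Op 2: CLOSE 3-1: Q_total=27.73, C_total=8.00, V=3.47; Q3=10.40, Q1=17.33; dissipated=5.648
Op 3: CLOSE 2-1: Q_total=32.33, C_total=9.00, V=3.59; Q2=14.37, Q1=17.96; dissipated=0.090
Final charges: Q1=17.96, Q2=14.37, Q3=10.40, Q4=15.27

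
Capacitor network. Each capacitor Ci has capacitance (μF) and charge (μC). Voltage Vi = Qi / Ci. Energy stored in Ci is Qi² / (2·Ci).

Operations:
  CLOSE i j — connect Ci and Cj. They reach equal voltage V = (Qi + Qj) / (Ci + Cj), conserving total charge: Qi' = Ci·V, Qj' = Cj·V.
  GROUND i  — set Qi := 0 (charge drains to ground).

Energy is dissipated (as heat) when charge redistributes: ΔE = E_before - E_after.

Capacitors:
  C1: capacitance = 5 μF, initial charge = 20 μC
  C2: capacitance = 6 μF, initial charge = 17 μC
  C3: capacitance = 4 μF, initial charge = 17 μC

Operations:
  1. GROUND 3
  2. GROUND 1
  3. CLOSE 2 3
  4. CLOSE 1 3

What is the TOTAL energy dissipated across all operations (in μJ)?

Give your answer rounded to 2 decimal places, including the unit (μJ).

Answer: 88.97 μJ

Derivation:
Initial: C1(5μF, Q=20μC, V=4.00V), C2(6μF, Q=17μC, V=2.83V), C3(4μF, Q=17μC, V=4.25V)
Op 1: GROUND 3: Q3=0; energy lost=36.125
Op 2: GROUND 1: Q1=0; energy lost=40.000
Op 3: CLOSE 2-3: Q_total=17.00, C_total=10.00, V=1.70; Q2=10.20, Q3=6.80; dissipated=9.633
Op 4: CLOSE 1-3: Q_total=6.80, C_total=9.00, V=0.76; Q1=3.78, Q3=3.02; dissipated=3.211
Total dissipated: 88.969 μJ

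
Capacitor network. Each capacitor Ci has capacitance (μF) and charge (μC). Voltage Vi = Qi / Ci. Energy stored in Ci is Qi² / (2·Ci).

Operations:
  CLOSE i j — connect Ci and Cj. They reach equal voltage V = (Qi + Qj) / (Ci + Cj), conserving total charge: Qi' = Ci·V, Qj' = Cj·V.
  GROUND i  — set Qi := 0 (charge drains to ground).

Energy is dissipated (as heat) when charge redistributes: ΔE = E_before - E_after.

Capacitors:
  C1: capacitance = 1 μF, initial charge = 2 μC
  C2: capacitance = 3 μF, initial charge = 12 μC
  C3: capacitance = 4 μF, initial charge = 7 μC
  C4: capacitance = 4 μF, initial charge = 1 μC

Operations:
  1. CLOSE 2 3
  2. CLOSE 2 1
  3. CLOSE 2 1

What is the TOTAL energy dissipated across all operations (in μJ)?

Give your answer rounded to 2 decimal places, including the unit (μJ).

Initial: C1(1μF, Q=2μC, V=2.00V), C2(3μF, Q=12μC, V=4.00V), C3(4μF, Q=7μC, V=1.75V), C4(4μF, Q=1μC, V=0.25V)
Op 1: CLOSE 2-3: Q_total=19.00, C_total=7.00, V=2.71; Q2=8.14, Q3=10.86; dissipated=4.339
Op 2: CLOSE 2-1: Q_total=10.14, C_total=4.00, V=2.54; Q2=7.61, Q1=2.54; dissipated=0.191
Op 3: CLOSE 2-1: Q_total=10.14, C_total=4.00, V=2.54; Q2=7.61, Q1=2.54; dissipated=0.000
Total dissipated: 4.531 μJ

Answer: 4.53 μJ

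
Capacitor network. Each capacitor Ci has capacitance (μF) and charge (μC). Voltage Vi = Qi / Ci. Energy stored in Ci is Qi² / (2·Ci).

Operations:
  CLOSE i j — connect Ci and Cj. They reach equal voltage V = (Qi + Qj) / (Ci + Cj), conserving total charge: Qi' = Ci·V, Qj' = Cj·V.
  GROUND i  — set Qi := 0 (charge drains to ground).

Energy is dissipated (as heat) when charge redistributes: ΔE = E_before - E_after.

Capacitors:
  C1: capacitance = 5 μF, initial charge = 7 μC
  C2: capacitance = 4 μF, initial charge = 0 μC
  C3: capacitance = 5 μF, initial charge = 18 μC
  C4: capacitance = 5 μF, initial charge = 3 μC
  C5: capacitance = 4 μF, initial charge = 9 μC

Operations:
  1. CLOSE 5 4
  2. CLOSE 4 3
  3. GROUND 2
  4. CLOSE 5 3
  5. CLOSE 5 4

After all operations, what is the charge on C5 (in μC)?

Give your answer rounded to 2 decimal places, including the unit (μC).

Answer: 8.97 μC

Derivation:
Initial: C1(5μF, Q=7μC, V=1.40V), C2(4μF, Q=0μC, V=0.00V), C3(5μF, Q=18μC, V=3.60V), C4(5μF, Q=3μC, V=0.60V), C5(4μF, Q=9μC, V=2.25V)
Op 1: CLOSE 5-4: Q_total=12.00, C_total=9.00, V=1.33; Q5=5.33, Q4=6.67; dissipated=3.025
Op 2: CLOSE 4-3: Q_total=24.67, C_total=10.00, V=2.47; Q4=12.33, Q3=12.33; dissipated=6.422
Op 3: GROUND 2: Q2=0; energy lost=0.000
Op 4: CLOSE 5-3: Q_total=17.67, C_total=9.00, V=1.96; Q5=7.85, Q3=9.81; dissipated=1.427
Op 5: CLOSE 5-4: Q_total=20.19, C_total=9.00, V=2.24; Q5=8.97, Q4=11.21; dissipated=0.282
Final charges: Q1=7.00, Q2=0.00, Q3=9.81, Q4=11.21, Q5=8.97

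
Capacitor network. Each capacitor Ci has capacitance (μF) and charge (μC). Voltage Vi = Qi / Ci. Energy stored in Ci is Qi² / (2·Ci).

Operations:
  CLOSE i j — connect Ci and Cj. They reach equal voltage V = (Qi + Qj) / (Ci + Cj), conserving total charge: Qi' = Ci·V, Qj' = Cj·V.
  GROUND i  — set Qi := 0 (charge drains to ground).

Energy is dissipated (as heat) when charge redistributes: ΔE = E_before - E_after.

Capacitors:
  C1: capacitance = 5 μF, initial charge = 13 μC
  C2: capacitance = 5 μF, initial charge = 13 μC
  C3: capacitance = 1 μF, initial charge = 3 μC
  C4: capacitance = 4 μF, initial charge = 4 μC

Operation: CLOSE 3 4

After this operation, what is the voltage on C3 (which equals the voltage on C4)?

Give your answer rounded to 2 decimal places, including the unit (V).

Answer: 1.40 V

Derivation:
Initial: C1(5μF, Q=13μC, V=2.60V), C2(5μF, Q=13μC, V=2.60V), C3(1μF, Q=3μC, V=3.00V), C4(4μF, Q=4μC, V=1.00V)
Op 1: CLOSE 3-4: Q_total=7.00, C_total=5.00, V=1.40; Q3=1.40, Q4=5.60; dissipated=1.600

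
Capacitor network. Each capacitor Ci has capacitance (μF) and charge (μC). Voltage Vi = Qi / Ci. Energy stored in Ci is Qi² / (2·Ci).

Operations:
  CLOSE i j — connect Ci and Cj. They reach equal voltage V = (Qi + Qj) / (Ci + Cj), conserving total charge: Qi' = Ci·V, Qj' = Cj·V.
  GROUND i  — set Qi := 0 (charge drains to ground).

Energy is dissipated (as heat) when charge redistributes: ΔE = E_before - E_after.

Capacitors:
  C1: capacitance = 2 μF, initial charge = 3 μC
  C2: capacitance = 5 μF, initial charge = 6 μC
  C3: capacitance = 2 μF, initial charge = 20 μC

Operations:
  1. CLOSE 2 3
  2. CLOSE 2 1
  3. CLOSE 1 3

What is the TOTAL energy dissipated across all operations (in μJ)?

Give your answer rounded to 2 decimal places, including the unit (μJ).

Answer: 59.02 μJ

Derivation:
Initial: C1(2μF, Q=3μC, V=1.50V), C2(5μF, Q=6μC, V=1.20V), C3(2μF, Q=20μC, V=10.00V)
Op 1: CLOSE 2-3: Q_total=26.00, C_total=7.00, V=3.71; Q2=18.57, Q3=7.43; dissipated=55.314
Op 2: CLOSE 2-1: Q_total=21.57, C_total=7.00, V=3.08; Q2=15.41, Q1=6.16; dissipated=3.502
Op 3: CLOSE 1-3: Q_total=13.59, C_total=4.00, V=3.40; Q1=6.80, Q3=6.80; dissipated=0.200
Total dissipated: 59.017 μJ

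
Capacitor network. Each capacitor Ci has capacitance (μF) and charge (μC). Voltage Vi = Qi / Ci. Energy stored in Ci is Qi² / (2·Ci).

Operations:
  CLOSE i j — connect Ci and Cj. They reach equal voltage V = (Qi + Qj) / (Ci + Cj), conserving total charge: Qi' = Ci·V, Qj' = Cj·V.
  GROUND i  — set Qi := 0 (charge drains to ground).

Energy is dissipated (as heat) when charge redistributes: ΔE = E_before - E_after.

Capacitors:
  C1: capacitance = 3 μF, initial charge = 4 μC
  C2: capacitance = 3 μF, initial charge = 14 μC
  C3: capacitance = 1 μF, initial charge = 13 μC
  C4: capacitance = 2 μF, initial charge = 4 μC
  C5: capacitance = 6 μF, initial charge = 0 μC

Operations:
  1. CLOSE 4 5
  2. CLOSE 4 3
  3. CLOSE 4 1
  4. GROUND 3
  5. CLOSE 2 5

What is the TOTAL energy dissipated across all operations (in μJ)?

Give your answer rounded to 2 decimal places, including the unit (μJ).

Answer: 90.00 μJ

Derivation:
Initial: C1(3μF, Q=4μC, V=1.33V), C2(3μF, Q=14μC, V=4.67V), C3(1μF, Q=13μC, V=13.00V), C4(2μF, Q=4μC, V=2.00V), C5(6μF, Q=0μC, V=0.00V)
Op 1: CLOSE 4-5: Q_total=4.00, C_total=8.00, V=0.50; Q4=1.00, Q5=3.00; dissipated=3.000
Op 2: CLOSE 4-3: Q_total=14.00, C_total=3.00, V=4.67; Q4=9.33, Q3=4.67; dissipated=52.083
Op 3: CLOSE 4-1: Q_total=13.33, C_total=5.00, V=2.67; Q4=5.33, Q1=8.00; dissipated=6.667
Op 4: GROUND 3: Q3=0; energy lost=10.889
Op 5: CLOSE 2-5: Q_total=17.00, C_total=9.00, V=1.89; Q2=5.67, Q5=11.33; dissipated=17.361
Total dissipated: 90.000 μJ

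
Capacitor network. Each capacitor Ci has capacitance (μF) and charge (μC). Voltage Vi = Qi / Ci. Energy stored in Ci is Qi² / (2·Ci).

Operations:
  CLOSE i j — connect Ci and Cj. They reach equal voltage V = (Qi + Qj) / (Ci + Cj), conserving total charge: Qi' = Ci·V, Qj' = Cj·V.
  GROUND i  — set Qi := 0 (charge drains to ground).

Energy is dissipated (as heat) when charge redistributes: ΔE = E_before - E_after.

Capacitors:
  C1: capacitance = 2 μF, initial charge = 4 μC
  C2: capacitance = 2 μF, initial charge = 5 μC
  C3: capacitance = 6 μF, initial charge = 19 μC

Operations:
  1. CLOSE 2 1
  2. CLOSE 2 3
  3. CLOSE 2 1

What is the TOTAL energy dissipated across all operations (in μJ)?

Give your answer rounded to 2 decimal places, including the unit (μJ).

Initial: C1(2μF, Q=4μC, V=2.00V), C2(2μF, Q=5μC, V=2.50V), C3(6μF, Q=19μC, V=3.17V)
Op 1: CLOSE 2-1: Q_total=9.00, C_total=4.00, V=2.25; Q2=4.50, Q1=4.50; dissipated=0.125
Op 2: CLOSE 2-3: Q_total=23.50, C_total=8.00, V=2.94; Q2=5.88, Q3=17.62; dissipated=0.630
Op 3: CLOSE 2-1: Q_total=10.38, C_total=4.00, V=2.59; Q2=5.19, Q1=5.19; dissipated=0.236
Total dissipated: 0.992 μJ

Answer: 0.99 μJ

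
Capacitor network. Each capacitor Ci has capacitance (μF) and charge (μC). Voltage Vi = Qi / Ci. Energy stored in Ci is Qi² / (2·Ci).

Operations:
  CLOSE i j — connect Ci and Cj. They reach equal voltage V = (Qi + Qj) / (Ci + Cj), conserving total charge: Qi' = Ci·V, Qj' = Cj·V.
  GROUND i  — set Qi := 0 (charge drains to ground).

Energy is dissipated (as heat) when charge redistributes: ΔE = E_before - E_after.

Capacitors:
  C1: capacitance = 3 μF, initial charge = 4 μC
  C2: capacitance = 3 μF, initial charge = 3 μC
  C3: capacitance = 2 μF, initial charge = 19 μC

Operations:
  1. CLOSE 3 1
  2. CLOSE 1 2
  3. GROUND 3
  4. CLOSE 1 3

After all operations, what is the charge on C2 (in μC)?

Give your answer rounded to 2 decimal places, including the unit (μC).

Answer: 8.40 μC

Derivation:
Initial: C1(3μF, Q=4μC, V=1.33V), C2(3μF, Q=3μC, V=1.00V), C3(2μF, Q=19μC, V=9.50V)
Op 1: CLOSE 3-1: Q_total=23.00, C_total=5.00, V=4.60; Q3=9.20, Q1=13.80; dissipated=40.017
Op 2: CLOSE 1-2: Q_total=16.80, C_total=6.00, V=2.80; Q1=8.40, Q2=8.40; dissipated=9.720
Op 3: GROUND 3: Q3=0; energy lost=21.160
Op 4: CLOSE 1-3: Q_total=8.40, C_total=5.00, V=1.68; Q1=5.04, Q3=3.36; dissipated=4.704
Final charges: Q1=5.04, Q2=8.40, Q3=3.36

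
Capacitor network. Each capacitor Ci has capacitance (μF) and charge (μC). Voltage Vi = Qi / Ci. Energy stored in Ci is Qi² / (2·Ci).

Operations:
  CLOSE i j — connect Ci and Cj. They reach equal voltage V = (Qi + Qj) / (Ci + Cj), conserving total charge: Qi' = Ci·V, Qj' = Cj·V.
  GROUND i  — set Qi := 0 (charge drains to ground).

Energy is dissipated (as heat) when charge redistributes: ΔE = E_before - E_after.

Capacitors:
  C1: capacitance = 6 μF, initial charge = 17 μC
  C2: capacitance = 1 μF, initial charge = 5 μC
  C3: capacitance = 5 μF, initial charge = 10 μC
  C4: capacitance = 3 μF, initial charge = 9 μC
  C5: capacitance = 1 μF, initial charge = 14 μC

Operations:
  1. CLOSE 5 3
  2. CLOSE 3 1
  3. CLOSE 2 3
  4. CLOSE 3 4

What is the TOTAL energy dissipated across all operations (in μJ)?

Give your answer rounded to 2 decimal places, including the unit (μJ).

Initial: C1(6μF, Q=17μC, V=2.83V), C2(1μF, Q=5μC, V=5.00V), C3(5μF, Q=10μC, V=2.00V), C4(3μF, Q=9μC, V=3.00V), C5(1μF, Q=14μC, V=14.00V)
Op 1: CLOSE 5-3: Q_total=24.00, C_total=6.00, V=4.00; Q5=4.00, Q3=20.00; dissipated=60.000
Op 2: CLOSE 3-1: Q_total=37.00, C_total=11.00, V=3.36; Q3=16.82, Q1=20.18; dissipated=1.856
Op 3: CLOSE 2-3: Q_total=21.82, C_total=6.00, V=3.64; Q2=3.64, Q3=18.18; dissipated=1.116
Op 4: CLOSE 3-4: Q_total=27.18, C_total=8.00, V=3.40; Q3=16.99, Q4=10.19; dissipated=0.380
Total dissipated: 63.351 μJ

Answer: 63.35 μJ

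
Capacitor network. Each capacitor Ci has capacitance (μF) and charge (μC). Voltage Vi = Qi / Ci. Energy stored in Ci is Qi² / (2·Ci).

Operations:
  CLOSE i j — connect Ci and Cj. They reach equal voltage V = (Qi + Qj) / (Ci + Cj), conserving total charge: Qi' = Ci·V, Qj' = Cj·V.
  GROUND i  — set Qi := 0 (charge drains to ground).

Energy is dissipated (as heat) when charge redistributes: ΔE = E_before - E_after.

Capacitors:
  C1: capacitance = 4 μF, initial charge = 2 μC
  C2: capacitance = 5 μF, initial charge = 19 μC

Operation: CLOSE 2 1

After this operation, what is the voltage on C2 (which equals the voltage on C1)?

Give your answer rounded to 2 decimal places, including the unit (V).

Initial: C1(4μF, Q=2μC, V=0.50V), C2(5μF, Q=19μC, V=3.80V)
Op 1: CLOSE 2-1: Q_total=21.00, C_total=9.00, V=2.33; Q2=11.67, Q1=9.33; dissipated=12.100

Answer: 2.33 V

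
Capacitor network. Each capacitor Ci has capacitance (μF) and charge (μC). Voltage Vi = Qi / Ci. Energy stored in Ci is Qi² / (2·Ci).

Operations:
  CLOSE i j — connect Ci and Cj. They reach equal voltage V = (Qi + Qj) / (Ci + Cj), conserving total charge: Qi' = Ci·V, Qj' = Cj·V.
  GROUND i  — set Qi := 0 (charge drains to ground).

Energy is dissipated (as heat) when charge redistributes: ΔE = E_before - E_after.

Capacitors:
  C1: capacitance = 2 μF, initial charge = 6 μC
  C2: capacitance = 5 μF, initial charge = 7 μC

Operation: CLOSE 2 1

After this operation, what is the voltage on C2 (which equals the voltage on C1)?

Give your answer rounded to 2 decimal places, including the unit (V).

Answer: 1.86 V

Derivation:
Initial: C1(2μF, Q=6μC, V=3.00V), C2(5μF, Q=7μC, V=1.40V)
Op 1: CLOSE 2-1: Q_total=13.00, C_total=7.00, V=1.86; Q2=9.29, Q1=3.71; dissipated=1.829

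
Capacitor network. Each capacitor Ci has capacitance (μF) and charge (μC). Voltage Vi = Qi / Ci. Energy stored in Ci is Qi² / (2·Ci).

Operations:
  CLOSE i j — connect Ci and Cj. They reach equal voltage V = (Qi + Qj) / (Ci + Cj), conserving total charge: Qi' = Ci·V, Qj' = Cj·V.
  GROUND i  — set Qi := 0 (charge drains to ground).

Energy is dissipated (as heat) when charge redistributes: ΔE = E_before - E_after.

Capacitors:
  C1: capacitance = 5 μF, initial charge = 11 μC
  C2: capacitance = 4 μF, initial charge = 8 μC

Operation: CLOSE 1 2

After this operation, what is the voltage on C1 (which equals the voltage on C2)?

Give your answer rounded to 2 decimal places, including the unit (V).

Initial: C1(5μF, Q=11μC, V=2.20V), C2(4μF, Q=8μC, V=2.00V)
Op 1: CLOSE 1-2: Q_total=19.00, C_total=9.00, V=2.11; Q1=10.56, Q2=8.44; dissipated=0.044

Answer: 2.11 V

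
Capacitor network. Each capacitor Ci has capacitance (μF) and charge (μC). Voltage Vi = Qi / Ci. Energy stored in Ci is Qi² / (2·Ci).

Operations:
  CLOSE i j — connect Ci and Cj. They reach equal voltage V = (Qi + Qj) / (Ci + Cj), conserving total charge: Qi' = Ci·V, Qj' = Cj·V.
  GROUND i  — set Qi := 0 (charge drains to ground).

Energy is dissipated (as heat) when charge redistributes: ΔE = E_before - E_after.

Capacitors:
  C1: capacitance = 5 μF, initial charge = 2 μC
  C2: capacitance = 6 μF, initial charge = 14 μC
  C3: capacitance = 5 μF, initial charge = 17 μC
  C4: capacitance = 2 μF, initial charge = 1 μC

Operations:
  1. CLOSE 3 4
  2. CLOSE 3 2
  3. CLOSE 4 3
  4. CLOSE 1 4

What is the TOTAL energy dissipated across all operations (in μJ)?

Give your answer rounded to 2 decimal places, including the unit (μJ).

Answer: 9.18 μJ

Derivation:
Initial: C1(5μF, Q=2μC, V=0.40V), C2(6μF, Q=14μC, V=2.33V), C3(5μF, Q=17μC, V=3.40V), C4(2μF, Q=1μC, V=0.50V)
Op 1: CLOSE 3-4: Q_total=18.00, C_total=7.00, V=2.57; Q3=12.86, Q4=5.14; dissipated=6.007
Op 2: CLOSE 3-2: Q_total=26.86, C_total=11.00, V=2.44; Q3=12.21, Q2=14.65; dissipated=0.077
Op 3: CLOSE 4-3: Q_total=17.35, C_total=7.00, V=2.48; Q4=4.96, Q3=12.39; dissipated=0.012
Op 4: CLOSE 1-4: Q_total=6.96, C_total=7.00, V=0.99; Q1=4.97, Q4=1.99; dissipated=3.086
Total dissipated: 9.183 μJ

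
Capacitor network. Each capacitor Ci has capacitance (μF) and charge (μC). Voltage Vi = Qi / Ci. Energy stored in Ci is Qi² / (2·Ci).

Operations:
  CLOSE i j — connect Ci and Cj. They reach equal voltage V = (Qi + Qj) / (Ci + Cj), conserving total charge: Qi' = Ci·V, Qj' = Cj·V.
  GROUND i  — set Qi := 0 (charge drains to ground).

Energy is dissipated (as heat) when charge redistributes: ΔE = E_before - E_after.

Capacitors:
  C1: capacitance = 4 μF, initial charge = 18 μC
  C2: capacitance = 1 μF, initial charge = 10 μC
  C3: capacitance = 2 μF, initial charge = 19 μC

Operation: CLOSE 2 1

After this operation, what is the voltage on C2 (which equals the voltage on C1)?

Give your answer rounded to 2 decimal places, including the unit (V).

Answer: 5.60 V

Derivation:
Initial: C1(4μF, Q=18μC, V=4.50V), C2(1μF, Q=10μC, V=10.00V), C3(2μF, Q=19μC, V=9.50V)
Op 1: CLOSE 2-1: Q_total=28.00, C_total=5.00, V=5.60; Q2=5.60, Q1=22.40; dissipated=12.100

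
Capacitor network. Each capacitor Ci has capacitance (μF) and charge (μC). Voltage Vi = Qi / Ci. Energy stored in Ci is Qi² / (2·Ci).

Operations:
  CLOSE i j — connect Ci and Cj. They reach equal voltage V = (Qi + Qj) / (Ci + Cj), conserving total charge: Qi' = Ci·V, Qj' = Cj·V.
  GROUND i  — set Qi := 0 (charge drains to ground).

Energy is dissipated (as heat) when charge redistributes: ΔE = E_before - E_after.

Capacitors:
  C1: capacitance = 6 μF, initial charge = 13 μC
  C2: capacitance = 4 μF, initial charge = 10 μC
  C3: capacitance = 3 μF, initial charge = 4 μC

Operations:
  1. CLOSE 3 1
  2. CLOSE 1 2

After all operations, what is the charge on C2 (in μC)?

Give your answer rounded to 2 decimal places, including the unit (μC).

Initial: C1(6μF, Q=13μC, V=2.17V), C2(4μF, Q=10μC, V=2.50V), C3(3μF, Q=4μC, V=1.33V)
Op 1: CLOSE 3-1: Q_total=17.00, C_total=9.00, V=1.89; Q3=5.67, Q1=11.33; dissipated=0.694
Op 2: CLOSE 1-2: Q_total=21.33, C_total=10.00, V=2.13; Q1=12.80, Q2=8.53; dissipated=0.448
Final charges: Q1=12.80, Q2=8.53, Q3=5.67

Answer: 8.53 μC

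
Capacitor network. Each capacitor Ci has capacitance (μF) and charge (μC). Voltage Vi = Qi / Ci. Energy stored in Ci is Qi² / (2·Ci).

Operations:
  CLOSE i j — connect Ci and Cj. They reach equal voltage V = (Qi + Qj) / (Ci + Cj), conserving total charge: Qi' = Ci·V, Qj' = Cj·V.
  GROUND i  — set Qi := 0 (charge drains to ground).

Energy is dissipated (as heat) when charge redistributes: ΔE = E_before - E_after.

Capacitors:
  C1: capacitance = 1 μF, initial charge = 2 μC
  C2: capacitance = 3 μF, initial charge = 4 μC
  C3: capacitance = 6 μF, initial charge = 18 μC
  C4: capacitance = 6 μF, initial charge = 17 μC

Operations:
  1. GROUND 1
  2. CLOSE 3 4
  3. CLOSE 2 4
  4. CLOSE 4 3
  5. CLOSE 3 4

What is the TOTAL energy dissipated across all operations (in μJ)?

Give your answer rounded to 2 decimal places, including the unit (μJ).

Answer: 4.97 μJ

Derivation:
Initial: C1(1μF, Q=2μC, V=2.00V), C2(3μF, Q=4μC, V=1.33V), C3(6μF, Q=18μC, V=3.00V), C4(6μF, Q=17μC, V=2.83V)
Op 1: GROUND 1: Q1=0; energy lost=2.000
Op 2: CLOSE 3-4: Q_total=35.00, C_total=12.00, V=2.92; Q3=17.50, Q4=17.50; dissipated=0.042
Op 3: CLOSE 2-4: Q_total=21.50, C_total=9.00, V=2.39; Q2=7.17, Q4=14.33; dissipated=2.507
Op 4: CLOSE 4-3: Q_total=31.83, C_total=12.00, V=2.65; Q4=15.92, Q3=15.92; dissipated=0.418
Op 5: CLOSE 3-4: Q_total=31.83, C_total=12.00, V=2.65; Q3=15.92, Q4=15.92; dissipated=0.000
Total dissipated: 4.966 μJ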